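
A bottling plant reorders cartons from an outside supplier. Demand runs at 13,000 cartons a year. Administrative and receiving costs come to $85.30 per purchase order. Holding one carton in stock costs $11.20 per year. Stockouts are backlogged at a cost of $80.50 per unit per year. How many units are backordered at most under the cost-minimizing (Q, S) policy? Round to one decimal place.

S* ≈ 58.0 cartons

With planned backorders, Q* = √(2DS/H) · √((H+B)/B).
√(2DS/H) = √(2 × 13,000 × 85.3 / 11.2) = 444.992.
√((H+B)/B) = √((11.2+80.5)/80.5) = 1.0673.
Q* ≈ 474.940.
S* = Q* · H/(H+B) = 474.940 × 11.2/91.7 ≈ 58.008.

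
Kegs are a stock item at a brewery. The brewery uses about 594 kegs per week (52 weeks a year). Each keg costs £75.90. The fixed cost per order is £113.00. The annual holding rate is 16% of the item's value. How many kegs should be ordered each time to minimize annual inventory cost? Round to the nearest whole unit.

Annual demand D = 594 × 52 = 30,888.
Holding cost H = 0.16 × £75.90 = £12.1440 per unit per year.
EOQ = √(2DS / H) = √(2 × 30,888 × 113 / 12.144).
= √(6,980,688 / 12.144) = √574,826.087 ≈ 758.173.

Q* ≈ 758 kegs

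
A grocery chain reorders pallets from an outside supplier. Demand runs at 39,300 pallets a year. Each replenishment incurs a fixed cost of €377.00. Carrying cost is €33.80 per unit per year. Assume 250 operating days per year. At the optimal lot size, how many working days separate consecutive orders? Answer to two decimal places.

T ≈ 5.96 days

EOQ = √(2DS/H) = √(2 × 39,300 × 377 / 33.8) ≈ 936.32.
Cycle time = Q*/D × 250 = 936.32 / 39,300 × 250 ≈ 5.956 days.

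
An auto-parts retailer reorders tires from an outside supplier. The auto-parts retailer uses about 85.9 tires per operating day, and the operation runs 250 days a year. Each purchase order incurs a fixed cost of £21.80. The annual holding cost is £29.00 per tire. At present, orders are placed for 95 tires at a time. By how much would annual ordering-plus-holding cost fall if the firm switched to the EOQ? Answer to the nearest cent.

Annual demand D = 85.9 × 250 = 21,475.
EOQ = √(2DS/H) = √(2 × 21,475 × 21.8 / 29) ≈ 179.68.
Cost at Q* = (D/Q*)S + (Q*/2)H = √(2DSH) ≈ £5,210.85.
Cost at Q = 95: (21,475/95)×21.8 + (95/2)×29 = £4,927.95 + £1,377.50 = £6,305.45.
Excess = £6,305.45 − £5,210.85 = £1,094.59.

Extra cost ≈ £1,094.59 per year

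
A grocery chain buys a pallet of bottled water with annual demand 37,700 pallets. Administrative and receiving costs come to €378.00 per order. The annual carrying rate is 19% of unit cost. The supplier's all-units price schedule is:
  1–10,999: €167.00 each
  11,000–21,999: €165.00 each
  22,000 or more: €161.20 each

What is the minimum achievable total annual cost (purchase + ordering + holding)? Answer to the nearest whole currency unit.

Holding cost per unit per year at price C is H = 0.19·C.
Evaluate total cost at each tier's feasible EOQ or, if the EOQ is below the tier, at the tier's minimum quantity.
EOQ at €167.00 = 947.8 (feasible in tier 1): TC = 37,700×€167.00 + (37,700/947.8)×378 + (947.8/2)×0.19×€167.00 = €6,325,972.30.
EOQ at €165.00 = 953.5 < 11000, so use break Q=11000: TC = 37,700×€165.00 + (37,700/11000.0)×378 + (11000.0/2)×0.19×€165.00 = €6,394,220.51.
EOQ at €161.20 = 964.7 < 22000, so use break Q=22000: TC = 37,700×€161.20 + (37,700/22000.0)×378 + (22000.0/2)×0.19×€161.20 = €6,414,795.75.
Lowest total cost among the candidates is at Q = 947.8.

TC* ≈ €6,325,972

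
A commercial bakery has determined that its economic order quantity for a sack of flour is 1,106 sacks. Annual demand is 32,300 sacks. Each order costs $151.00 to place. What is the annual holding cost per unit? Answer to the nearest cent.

H ≈ $7.97

Invert the EOQ relation Q*² = 2DS/H.
From Q* = √(2DS/H): H = 2DS / Q*² = 2 × 32,300 × 151 / 1,106² = 7.9744.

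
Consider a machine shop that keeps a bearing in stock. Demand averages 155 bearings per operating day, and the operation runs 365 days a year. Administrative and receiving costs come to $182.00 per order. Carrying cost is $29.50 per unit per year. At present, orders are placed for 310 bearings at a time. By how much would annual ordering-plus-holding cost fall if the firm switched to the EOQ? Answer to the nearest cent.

Annual demand D = 155 × 365 = 56,575.
EOQ = √(2DS/H) = √(2 × 56,575 × 182 / 29.5) ≈ 835.51.
Cost at Q* = (D/Q*)S + (Q*/2)H = √(2DSH) ≈ $24,647.56.
Cost at Q = 310: (56,575/310)×182 + (310/2)×29.5 = $33,215.00 + $4,572.50 = $37,787.50.
Excess = $37,787.50 − $24,647.56 = $13,139.94.

Extra cost ≈ $13,139.94 per year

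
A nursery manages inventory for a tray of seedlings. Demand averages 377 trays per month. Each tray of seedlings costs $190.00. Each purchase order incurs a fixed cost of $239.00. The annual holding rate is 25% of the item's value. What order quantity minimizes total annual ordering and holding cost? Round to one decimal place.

Q* ≈ 213.4 trays

Annual demand D = 377 × 12 = 4,524.
Holding cost H = 0.25 × $190.00 = $47.5000 per unit per year.
EOQ = √(2DS / H) = √(2 × 4,524 × 239 / 47.5).
= √(2,162,472 / 47.5) = √45,525.7263 ≈ 213.368.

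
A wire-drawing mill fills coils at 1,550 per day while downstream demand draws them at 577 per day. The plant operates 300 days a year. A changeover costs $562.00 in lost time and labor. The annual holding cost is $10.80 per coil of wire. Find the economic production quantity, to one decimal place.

Q* ≈ 5,357.1 coils

Annual demand D = 577 × 300 = 173,100.
Production build-up factor (1 − d/p) = 1 − 577/1,550 = 0.6277.
Q* = √(2DS / (H(1 − d/p))) = √(2 × 173,100 × 562 / (10.8 × 0.6277)).
= √(194,564,400 / 6.7796) ≈ 5357.094.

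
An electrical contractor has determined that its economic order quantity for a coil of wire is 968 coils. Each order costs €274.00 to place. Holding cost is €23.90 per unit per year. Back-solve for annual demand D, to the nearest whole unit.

Invert the EOQ relation Q*² = 2DS/H.
From Q* = √(2DS/H): D = Q*²H / (2S) = 968² × 23.9 / (2 × 274) = 40866.558.

D ≈ 40,867 coils per year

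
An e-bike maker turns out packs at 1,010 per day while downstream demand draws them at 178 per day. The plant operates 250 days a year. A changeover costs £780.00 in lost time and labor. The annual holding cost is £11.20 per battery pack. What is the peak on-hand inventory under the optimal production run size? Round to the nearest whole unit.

I_max ≈ 2,260 packs

Annual demand D = 178 × 250 = 44,500.
Production build-up factor (1 − d/p) = 1 − 178/1,010 = 0.8238.
Q* = √(2DS / (H(1 − d/p))) = √(2 × 44,500 × 780 / (11.2 × 0.8238)).
= √(69,420,000 / 9.2261) ≈ 2743.041.
Maximum inventory = Q*(1 − d/p) = 2743.041 × 0.8238 ≈ 2259.614.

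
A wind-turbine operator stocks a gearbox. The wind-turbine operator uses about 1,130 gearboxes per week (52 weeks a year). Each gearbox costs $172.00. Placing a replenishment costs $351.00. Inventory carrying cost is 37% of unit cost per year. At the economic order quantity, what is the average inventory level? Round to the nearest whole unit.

Average inventory ≈ 403 gearboxes

Annual demand D = 1,130 × 52 = 58,760.
Holding cost H = 0.37 × $172.00 = $63.6400 per unit per year.
The optimal lot size = √(2DS/H) = √(2 × 58,760 × 351 / 63.64) ≈ 805.09.
Average inventory = Q*/2 ≈ 805.09 / 2 = 402.545.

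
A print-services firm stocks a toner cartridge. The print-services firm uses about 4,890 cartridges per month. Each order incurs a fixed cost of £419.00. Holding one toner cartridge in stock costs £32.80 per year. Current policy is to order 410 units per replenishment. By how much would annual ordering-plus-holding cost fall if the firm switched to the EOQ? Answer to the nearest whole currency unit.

Annual demand D = 4,890 × 12 = 58,680.
EOQ = √(2DS/H) = √(2 × 58,680 × 419 / 32.8) ≈ 1224.42.
Cost at Q* = (D/Q*)S + (Q*/2)H = √(2DSH) ≈ £40,160.95.
Cost at Q = 410: (58,680/410)×419 + (410/2)×32.8 = £59,968.10 + £6,724.00 = £66,692.10.
Excess = £66,692.10 − £40,160.95 = £26,531.15.

Extra cost ≈ £26,531 per year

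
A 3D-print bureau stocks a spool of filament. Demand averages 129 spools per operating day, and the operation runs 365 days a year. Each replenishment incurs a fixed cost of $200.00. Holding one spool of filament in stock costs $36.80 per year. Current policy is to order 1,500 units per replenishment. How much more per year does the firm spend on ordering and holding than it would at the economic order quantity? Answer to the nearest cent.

Extra cost ≈ $7,551.37 per year

Annual demand D = 129 × 365 = 47,085.
EOQ = √(2DS/H) = √(2 × 47,085 × 200 / 36.8) ≈ 715.40.
Cost at Q* = (D/Q*)S + (Q*/2)H = √(2DSH) ≈ $26,326.63.
Cost at Q = 1,500: (47,085/1,500)×200 + (1,500/2)×36.8 = $6,278.00 + $27,600.00 = $33,878.00.
Excess = $33,878.00 − $26,326.63 = $7,551.37.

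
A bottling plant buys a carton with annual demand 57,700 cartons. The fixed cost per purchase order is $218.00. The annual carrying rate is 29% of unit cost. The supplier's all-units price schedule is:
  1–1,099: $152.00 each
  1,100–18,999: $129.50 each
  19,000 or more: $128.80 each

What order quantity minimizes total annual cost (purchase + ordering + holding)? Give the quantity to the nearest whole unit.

Holding cost per unit per year at price C is H = 0.29·C.
Candidates are each tier's EOQ (if it falls in that tier) and each price-break quantity.
EOQ at $152.00 = 755.5 (feasible in tier 1): TC = 57,700×$152.00 + (57,700/755.5)×218 + (755.5/2)×0.29×$152.00 = $8,803,700.59.
EOQ at $129.50 = 818.5 < 1100, so use break Q=1100: TC = 57,700×$129.50 + (57,700/1100.0)×218 + (1100.0/2)×0.29×$129.50 = $7,504,240.34.
EOQ at $128.80 = 820.7 < 19000, so use break Q=19000: TC = 57,700×$128.80 + (57,700/19000.0)×218 + (19000.0/2)×0.29×$128.80 = $7,787,266.03.
Lowest total cost is $7,504,240.34 at Q = 1100.0.

Q* ≈ 1,100 cartons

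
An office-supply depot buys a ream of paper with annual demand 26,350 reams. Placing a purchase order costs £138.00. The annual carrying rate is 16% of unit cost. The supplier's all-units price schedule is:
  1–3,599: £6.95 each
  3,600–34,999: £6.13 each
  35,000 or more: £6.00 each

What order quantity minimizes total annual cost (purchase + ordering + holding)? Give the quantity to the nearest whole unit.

Q* ≈ 3,600 reams

Holding cost per unit per year at price C is H = 0.16·C.
Evaluate total cost at each tier's feasible EOQ or, if the EOQ is below the tier, at the tier's minimum quantity.
EOQ at £6.95 = 2557.4 (feasible in tier 1): TC = 26,350×£6.95 + (26,350/2557.4)×138 + (2557.4/2)×0.16×£6.95 = £185,976.29.
EOQ at £6.13 = 2723.0 < 3600, so use break Q=3600: TC = 26,350×£6.13 + (26,350/3600.0)×138 + (3600.0/2)×0.16×£6.13 = £164,301.02.
EOQ at £6.00 = 2752.4 < 35000, so use break Q=35000: TC = 26,350×£6.00 + (26,350/35000.0)×138 + (35000.0/2)×0.16×£6.00 = £175,003.89.
Lowest total cost is £164,301.02 at Q = 3600.0.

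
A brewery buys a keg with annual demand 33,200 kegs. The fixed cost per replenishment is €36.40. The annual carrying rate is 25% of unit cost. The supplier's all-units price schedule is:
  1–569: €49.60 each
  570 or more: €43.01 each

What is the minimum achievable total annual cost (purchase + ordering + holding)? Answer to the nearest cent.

TC* ≈ €1,433,116.60

Holding cost per unit per year at price C is H = 0.25·C.
Candidates are each tier's EOQ (if it falls in that tier) and each price-break quantity.
EOQ at €49.60 = 441.5 (feasible in tier 1): TC = 33,200×€49.60 + (33,200/441.5)×36.4 + (441.5/2)×0.25×€49.60 = €1,652,194.51.
EOQ at €43.01 = 474.1 < 570, so use break Q=570: TC = 33,200×€43.01 + (33,200/570.0)×36.4 + (570.0/2)×0.25×€43.01 = €1,433,116.60.
Lowest total cost among the candidates is at Q = 570.0.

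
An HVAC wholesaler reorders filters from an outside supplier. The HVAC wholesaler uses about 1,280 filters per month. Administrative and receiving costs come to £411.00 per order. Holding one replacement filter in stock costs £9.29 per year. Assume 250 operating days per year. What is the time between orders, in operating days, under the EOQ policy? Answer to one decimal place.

Annual demand D = 1,280 × 12 = 15,360.
The optimal lot size = √(2DS/H) = √(2 × 15,360 × 411 / 9.29) ≈ 1165.80.
Cycle time = Q*/D × 250 = 1165.80 / 15,360 × 250 ≈ 18.975 days.

T ≈ 19.0 days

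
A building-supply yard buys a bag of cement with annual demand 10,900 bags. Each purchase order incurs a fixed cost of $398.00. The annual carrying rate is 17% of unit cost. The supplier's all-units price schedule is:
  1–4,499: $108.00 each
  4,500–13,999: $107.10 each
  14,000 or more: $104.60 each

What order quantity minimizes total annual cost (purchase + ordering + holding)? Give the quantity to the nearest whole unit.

Holding cost per unit per year at price C is H = 0.17·C.
Candidates are each tier's EOQ (if it falls in that tier) and each price-break quantity.
EOQ at $108.00 = 687.4 (feasible in tier 1): TC = 10,900×$108.00 + (10,900/687.4)×398 + (687.4/2)×0.17×$108.00 = $1,189,821.36.
EOQ at $107.10 = 690.3 < 4500, so use break Q=4500: TC = 10,900×$107.10 + (10,900/4500.0)×398 + (4500.0/2)×0.17×$107.10 = $1,209,319.79.
EOQ at $104.60 = 698.5 < 14000, so use break Q=14000: TC = 10,900×$104.60 + (10,900/14000.0)×398 + (14000.0/2)×0.17×$104.60 = $1,264,923.87.
Lowest total cost is $1,189,821.36 at Q = 687.4.

Q* ≈ 687 bags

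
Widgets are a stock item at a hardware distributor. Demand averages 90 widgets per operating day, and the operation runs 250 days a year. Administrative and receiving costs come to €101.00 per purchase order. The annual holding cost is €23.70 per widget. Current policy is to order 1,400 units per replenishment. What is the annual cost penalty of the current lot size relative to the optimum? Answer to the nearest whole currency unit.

Annual demand D = 90 × 250 = 22,500.
EOQ = √(2DS/H) = √(2 × 22,500 × 101 / 23.7) ≈ 437.92.
Cost at Q* = (D/Q*)S + (Q*/2)H = √(2DSH) ≈ €10,378.66.
Cost at Q = 1,400: (22,500/1,400)×101 + (1,400/2)×23.7 = €1,623.21 + €16,590.00 = €18,213.21.
Excess = €18,213.21 − €10,378.66 = €7,834.56.

Extra cost ≈ €7,835 per year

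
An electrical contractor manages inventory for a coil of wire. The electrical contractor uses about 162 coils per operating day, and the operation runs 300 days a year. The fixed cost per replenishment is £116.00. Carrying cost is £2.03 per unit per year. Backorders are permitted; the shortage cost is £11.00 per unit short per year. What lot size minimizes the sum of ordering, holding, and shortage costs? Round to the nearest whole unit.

Annual demand D = 162 × 300 = 48,600.
With planned backorders, Q* = √(2DS/H) · √((H+B)/B).
√(2DS/H) = √(2 × 48,600 × 116 / 2.03) = 2356.753.
√((H+B)/B) = √((2.03+11)/11) = 1.0884.
Q* ≈ 2565.015.

Q* ≈ 2,565 coils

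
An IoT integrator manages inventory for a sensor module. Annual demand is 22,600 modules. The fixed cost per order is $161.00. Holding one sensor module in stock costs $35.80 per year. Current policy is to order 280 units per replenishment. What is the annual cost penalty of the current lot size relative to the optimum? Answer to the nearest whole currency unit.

Extra cost ≈ $1,866 per year

EOQ = √(2DS/H) = √(2 × 22,600 × 161 / 35.8) ≈ 450.86.
Cost at Q* = (D/Q*)S + (Q*/2)H = √(2DSH) ≈ $16,140.75.
Cost at Q = 280: (22,600/280)×161 + (280/2)×35.8 = $12,995.00 + $5,012.00 = $18,007.00.
Excess = $18,007.00 − $16,140.75 = $1,866.25.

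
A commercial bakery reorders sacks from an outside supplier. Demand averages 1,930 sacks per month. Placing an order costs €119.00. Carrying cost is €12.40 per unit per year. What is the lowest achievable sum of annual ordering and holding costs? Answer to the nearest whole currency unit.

TC* ≈ €8,267

Annual demand D = 1,930 × 12 = 23,160.
EOQ = √(2DS/H) = √(2 × 23,160 × 119 / 12.4) ≈ 666.73.
At Q*, ordering cost (D/Q*)S equals holding cost (Q*/2)H, each = √(DSH/2).
Minimum total = √(2DSH) = √(2 × 23,160 × 119 × 12.4) ≈ 8267.393.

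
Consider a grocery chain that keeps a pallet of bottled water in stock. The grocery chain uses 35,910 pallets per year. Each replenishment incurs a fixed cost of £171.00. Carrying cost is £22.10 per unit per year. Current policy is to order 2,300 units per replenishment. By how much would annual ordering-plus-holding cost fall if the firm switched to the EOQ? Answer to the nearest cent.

EOQ = √(2DS/H) = √(2 × 35,910 × 171 / 22.1) ≈ 745.46.
Cost at Q* = (D/Q*)S + (Q*/2)H = √(2DSH) ≈ £16,474.68.
Cost at Q = 2,300: (35,910/2,300)×171 + (2,300/2)×22.1 = £2,669.83 + £25,415.00 = £28,084.83.
Excess = £28,084.83 − £16,474.68 = £11,610.15.

Extra cost ≈ £11,610.15 per year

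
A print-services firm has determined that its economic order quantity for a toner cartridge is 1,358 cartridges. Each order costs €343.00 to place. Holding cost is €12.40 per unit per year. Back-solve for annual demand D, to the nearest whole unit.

D ≈ 33,335 cartridges per year

The basic EOQ model gives Q* = √(2DS/H); rearrange for the unknown.
From Q* = √(2DS/H): D = Q*²H / (2S) = 1,358² × 12.4 / (2 × 343) = 33334.743.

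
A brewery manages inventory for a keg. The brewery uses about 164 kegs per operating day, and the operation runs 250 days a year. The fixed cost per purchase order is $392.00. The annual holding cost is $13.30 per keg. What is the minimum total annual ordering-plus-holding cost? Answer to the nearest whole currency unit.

TC* ≈ $20,676

Annual demand D = 164 × 250 = 41,000.
Q* = √(2DS/H) = √(2 × 41,000 × 392 / 13.3) ≈ 1554.62.
At Q*, ordering cost (D/Q*)S equals holding cost (Q*/2)H, each = √(DSH/2).
Minimum total = √(2DSH) = √(2 × 41,000 × 392 × 13.3) ≈ 20676.441.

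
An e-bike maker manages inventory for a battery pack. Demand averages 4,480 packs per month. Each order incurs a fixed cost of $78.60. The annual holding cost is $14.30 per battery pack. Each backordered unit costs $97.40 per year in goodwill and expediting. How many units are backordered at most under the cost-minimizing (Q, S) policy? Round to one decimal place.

S* ≈ 105.4 packs

Annual demand D = 4,480 × 12 = 53,760.
With planned backorders, Q* = √(2DS/H) · √((H+B)/B).
√(2DS/H) = √(2 × 53,760 × 78.6 / 14.3) = 768.755.
√((H+B)/B) = √((14.3+97.4)/97.4) = 1.0709.
Q* ≈ 823.256.
S* = Q* · H/(H+B) = 823.256 × 14.3/111.7 ≈ 105.394.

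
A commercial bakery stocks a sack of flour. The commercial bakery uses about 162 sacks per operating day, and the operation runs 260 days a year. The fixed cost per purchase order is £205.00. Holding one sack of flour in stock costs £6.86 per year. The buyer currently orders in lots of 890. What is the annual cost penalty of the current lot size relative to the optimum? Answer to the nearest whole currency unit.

Extra cost ≈ £1,870 per year

Annual demand D = 162 × 260 = 42,120.
EOQ = √(2DS/H) = √(2 × 42,120 × 205 / 6.86) ≈ 1586.62.
Cost at Q* = (D/Q*)S + (Q*/2)H = √(2DSH) ≈ £10,884.24.
Cost at Q = 890: (42,120/890)×205 + (890/2)×6.86 = £9,701.80 + £3,052.70 = £12,754.50.
Excess = £12,754.50 − £10,884.24 = £1,870.26.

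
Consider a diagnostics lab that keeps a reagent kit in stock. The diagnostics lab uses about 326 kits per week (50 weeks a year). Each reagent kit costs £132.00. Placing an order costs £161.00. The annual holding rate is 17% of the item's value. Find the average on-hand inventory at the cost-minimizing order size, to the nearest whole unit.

Annual demand D = 326 × 50 = 16,300.
Holding cost H = 0.17 × £132.00 = £22.4400 per unit per year.
The optimal lot size = √(2DS/H) = √(2 × 16,300 × 161 / 22.44) ≈ 483.63.
Average inventory = Q*/2 ≈ 483.63 / 2 = 241.813.

Average inventory ≈ 242 kits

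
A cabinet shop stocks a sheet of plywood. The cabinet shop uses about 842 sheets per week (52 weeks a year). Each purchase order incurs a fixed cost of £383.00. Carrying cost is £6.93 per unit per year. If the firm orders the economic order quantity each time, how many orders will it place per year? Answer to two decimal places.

N ≈ 19.90 orders per year

Annual demand D = 842 × 52 = 43,784.
Q* = √(2DS/H) = √(2 × 43,784 × 383 / 6.93) ≈ 2199.91.
Orders per year = D / Q* = 43,784 / 2199.91 ≈ 19.903.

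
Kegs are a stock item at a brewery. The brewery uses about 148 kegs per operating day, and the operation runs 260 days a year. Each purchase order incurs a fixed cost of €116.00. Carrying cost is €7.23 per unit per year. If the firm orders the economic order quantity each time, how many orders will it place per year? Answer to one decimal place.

Annual demand D = 148 × 260 = 38,480.
EOQ = √(2DS/H) = √(2 × 38,480 × 116 / 7.23) ≈ 1111.20.
Orders per year = D / Q* = 38,480 / 1111.20 ≈ 34.629.

N ≈ 34.6 orders per year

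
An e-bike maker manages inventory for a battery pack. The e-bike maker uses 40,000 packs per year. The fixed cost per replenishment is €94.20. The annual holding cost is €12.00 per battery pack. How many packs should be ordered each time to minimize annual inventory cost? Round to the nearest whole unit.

EOQ = √(2DS / H) = √(2 × 40,000 × 94.2 / 12).
= √(7,536,000 / 12) = √628,000 ≈ 792.465.

Q* ≈ 792 packs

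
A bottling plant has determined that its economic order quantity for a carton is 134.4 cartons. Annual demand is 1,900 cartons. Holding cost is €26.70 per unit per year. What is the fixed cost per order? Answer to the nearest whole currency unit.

S ≈ €127

The basic EOQ model gives Q* = √(2DS/H); rearrange for the unknown.
From Q* = √(2DS/H): S = Q*²H / (2D) = 134.4² × 26.7 / (2 × 1,900) = 126.9189.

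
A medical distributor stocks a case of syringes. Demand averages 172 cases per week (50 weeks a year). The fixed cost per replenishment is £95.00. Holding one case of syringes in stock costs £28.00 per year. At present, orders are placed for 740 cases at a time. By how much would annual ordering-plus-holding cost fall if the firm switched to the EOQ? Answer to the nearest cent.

Annual demand D = 172 × 50 = 8,600.
EOQ = √(2DS/H) = √(2 × 8,600 × 95 / 28) ≈ 241.57.
Cost at Q* = (D/Q*)S + (Q*/2)H = √(2DSH) ≈ £6,764.02.
Cost at Q = 740: (8,600/740)×95 + (740/2)×28 = £1,104.05 + £10,360.00 = £11,464.05.
Excess = £11,464.05 − £6,764.02 = £4,700.03.

Extra cost ≈ £4,700.03 per year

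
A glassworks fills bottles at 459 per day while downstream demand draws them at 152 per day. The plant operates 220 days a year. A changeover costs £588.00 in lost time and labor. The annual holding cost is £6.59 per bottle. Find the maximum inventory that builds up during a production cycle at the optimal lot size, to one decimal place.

Annual demand D = 152 × 220 = 33,440.
Production build-up factor (1 − d/p) = 1 − 152/459 = 0.6688.
Q* = √(2DS / (H(1 − d/p))) = √(2 × 33,440 × 588 / (6.59 × 0.6688)).
= √(39,325,440 / 4.4077) ≈ 2986.973.
Maximum inventory = Q*(1 − d/p) = 2986.973 × 0.6688 ≈ 1997.823.

I_max ≈ 1,997.8 bottles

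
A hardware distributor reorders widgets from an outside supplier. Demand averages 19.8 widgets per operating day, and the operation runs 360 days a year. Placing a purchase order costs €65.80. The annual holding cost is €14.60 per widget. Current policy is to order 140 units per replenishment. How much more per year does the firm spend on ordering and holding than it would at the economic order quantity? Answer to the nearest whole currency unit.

Annual demand D = 19.8 × 360 = 7,128.
EOQ = √(2DS/H) = √(2 × 7,128 × 65.8 / 14.6) ≈ 253.48.
Cost at Q* = (D/Q*)S + (Q*/2)H = √(2DSH) ≈ €3,700.74.
Cost at Q = 140: (7,128/140)×65.8 + (140/2)×14.6 = €3,350.16 + €1,022.00 = €4,372.16.
Excess = €4,372.16 − €3,700.74 = €671.42.

Extra cost ≈ €671 per year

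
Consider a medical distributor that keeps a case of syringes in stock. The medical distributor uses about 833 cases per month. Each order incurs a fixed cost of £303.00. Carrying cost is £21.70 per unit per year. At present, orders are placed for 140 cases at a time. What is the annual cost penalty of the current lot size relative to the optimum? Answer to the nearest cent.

Annual demand D = 833 × 12 = 9,996.
EOQ = √(2DS/H) = √(2 × 9,996 × 303 / 21.7) ≈ 528.35.
Cost at Q* = (D/Q*)S + (Q*/2)H = √(2DSH) ≈ £11,465.14.
Cost at Q = 140: (9,996/140)×303 + (140/2)×21.7 = £21,634.20 + £1,519.00 = £23,153.20.
Excess = £23,153.20 − £11,465.14 = £11,688.06.

Extra cost ≈ £11,688.06 per year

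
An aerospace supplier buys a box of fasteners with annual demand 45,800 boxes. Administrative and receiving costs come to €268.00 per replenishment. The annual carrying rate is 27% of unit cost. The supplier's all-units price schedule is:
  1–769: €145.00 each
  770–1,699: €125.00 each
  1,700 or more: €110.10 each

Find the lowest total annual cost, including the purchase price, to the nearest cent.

TC* ≈ €5,075,068.19

Holding cost per unit per year at price C is H = 0.27·C.
Candidates are each tier's EOQ (if it falls in that tier) and each price-break quantity.
Tier 1 (€145.00): EOQ = 791.9 exceeds tier's upper bound 769, so this tier is dominated.
EOQ at €125.00 = 852.9 (feasible in tier 2): TC = 45,800×€125.00 + (45,800/852.9)×268 + (852.9/2)×0.27×€125.00 = €5,753,784.06.
EOQ at €110.10 = 908.7 < 1700, so use break Q=1700: TC = 45,800×€110.10 + (45,800/1700.0)×268 + (1700.0/2)×0.27×€110.10 = €5,075,068.19.
Lowest total cost among the candidates is at Q = 1700.0.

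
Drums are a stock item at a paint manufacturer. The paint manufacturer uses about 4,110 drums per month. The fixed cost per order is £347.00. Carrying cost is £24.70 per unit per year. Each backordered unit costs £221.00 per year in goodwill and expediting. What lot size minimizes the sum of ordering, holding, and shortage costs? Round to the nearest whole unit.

Annual demand D = 4,110 × 12 = 49,320.
With planned backorders, Q* = √(2DS/H) · √((H+B)/B).
√(2DS/H) = √(2 × 49,320 × 347 / 24.7) = 1177.180.
√((H+B)/B) = √((24.7+221)/221) = 1.0544.
Q* ≈ 1241.221.

Q* ≈ 1,241 drums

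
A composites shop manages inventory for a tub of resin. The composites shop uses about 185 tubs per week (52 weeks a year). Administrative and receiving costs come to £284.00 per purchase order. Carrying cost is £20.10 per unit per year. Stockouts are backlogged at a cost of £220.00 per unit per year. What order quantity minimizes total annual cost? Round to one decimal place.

Annual demand D = 185 × 52 = 9,620.
With planned backorders, Q* = √(2DS/H) · √((H+B)/B).
√(2DS/H) = √(2 × 9,620 × 284 / 20.1) = 521.391.
√((H+B)/B) = √((20.1+220)/220) = 1.0447.
Q* ≈ 544.689.

Q* ≈ 544.7 tubs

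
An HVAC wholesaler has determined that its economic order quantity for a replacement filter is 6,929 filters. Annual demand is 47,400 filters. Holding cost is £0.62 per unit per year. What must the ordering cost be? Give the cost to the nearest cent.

S ≈ £314.00

Squaring Q* = √(2DS/H) gives Q*² = 2DS/H.
From Q* = √(2DS/H): S = Q*²H / (2D) = 6,929² × 0.62 / (2 × 47,400) = 313.9963.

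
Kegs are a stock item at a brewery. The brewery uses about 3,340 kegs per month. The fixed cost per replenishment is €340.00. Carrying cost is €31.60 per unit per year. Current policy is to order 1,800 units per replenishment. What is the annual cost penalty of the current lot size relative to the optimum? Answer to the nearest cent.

Extra cost ≈ €6,663.79 per year

Annual demand D = 3,340 × 12 = 40,080.
EOQ = √(2DS/H) = √(2 × 40,080 × 340 / 31.6) ≈ 928.70.
Cost at Q* = (D/Q*)S + (Q*/2)H = √(2DSH) ≈ €29,346.87.
Cost at Q = 1,800: (40,080/1,800)×340 + (1,800/2)×31.6 = €7,570.67 + €28,440.00 = €36,010.67.
Excess = €36,010.67 − €29,346.87 = €6,663.79.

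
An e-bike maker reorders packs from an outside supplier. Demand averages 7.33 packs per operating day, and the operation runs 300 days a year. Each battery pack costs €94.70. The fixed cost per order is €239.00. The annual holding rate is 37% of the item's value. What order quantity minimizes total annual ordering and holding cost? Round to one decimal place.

Q* ≈ 173.2 packs

Annual demand D = 7.33 × 300 = 2,199.
Holding cost H = 0.37 × €94.70 = €35.0390 per unit per year.
EOQ = √(2DS / H) = √(2 × 2,199 × 239 / 35.039).
= √(1,051,122 / 35.039) = √29,998.6301 ≈ 173.201.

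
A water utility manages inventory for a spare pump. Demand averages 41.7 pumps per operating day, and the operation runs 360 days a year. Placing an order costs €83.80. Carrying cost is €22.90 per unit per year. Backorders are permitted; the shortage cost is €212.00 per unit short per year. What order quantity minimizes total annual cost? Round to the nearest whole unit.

Q* ≈ 349 pumps

Annual demand D = 41.7 × 360 = 15,012.
With planned backorders, Q* = √(2DS/H) · √((H+B)/B).
√(2DS/H) = √(2 × 15,012 × 83.8 / 22.9) = 331.466.
√((H+B)/B) = √((22.9+212)/212) = 1.0526.
Q* ≈ 348.909.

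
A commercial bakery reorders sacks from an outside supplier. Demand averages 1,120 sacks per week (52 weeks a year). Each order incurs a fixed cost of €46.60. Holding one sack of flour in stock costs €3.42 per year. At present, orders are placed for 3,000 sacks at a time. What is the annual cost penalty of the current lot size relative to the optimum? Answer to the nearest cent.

Annual demand D = 1,120 × 52 = 58,240.
EOQ = √(2DS/H) = √(2 × 58,240 × 46.6 / 3.42) ≈ 1259.81.
Cost at Q* = (D/Q*)S + (Q*/2)H = √(2DSH) ≈ €4,308.56.
Cost at Q = 3,000: (58,240/3,000)×46.6 + (3,000/2)×3.42 = €904.66 + €5,130.00 = €6,034.66.
Excess = €6,034.66 − €4,308.56 = €1,726.11.

Extra cost ≈ €1,726.11 per year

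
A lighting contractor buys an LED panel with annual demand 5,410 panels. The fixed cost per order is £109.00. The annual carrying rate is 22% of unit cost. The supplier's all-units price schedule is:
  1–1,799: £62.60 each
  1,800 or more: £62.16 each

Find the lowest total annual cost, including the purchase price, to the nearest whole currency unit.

Holding cost per unit per year at price C is H = 0.22·C.
Candidates are each tier's EOQ (if it falls in that tier) and each price-break quantity.
EOQ at £62.60 = 292.6 (feasible in tier 1): TC = 5,410×£62.60 + (5,410/292.6)×109 + (292.6/2)×0.22×£62.60 = £342,696.19.
EOQ at £62.16 = 293.7 < 1800, so use break Q=1800: TC = 5,410×£62.16 + (5,410/1800.0)×109 + (1800.0/2)×0.22×£62.16 = £348,920.89.
Lowest total cost among the candidates is at Q = 292.6.

TC* ≈ £342,696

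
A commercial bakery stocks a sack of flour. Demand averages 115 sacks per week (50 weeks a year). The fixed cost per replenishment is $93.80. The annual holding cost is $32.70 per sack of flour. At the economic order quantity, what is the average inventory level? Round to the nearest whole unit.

Annual demand D = 115 × 50 = 5,750.
EOQ = √(2DS/H) = √(2 × 5,750 × 93.8 / 32.7) ≈ 181.63.
Average inventory = Q*/2 ≈ 181.63 / 2 = 90.813.

Average inventory ≈ 91 sacks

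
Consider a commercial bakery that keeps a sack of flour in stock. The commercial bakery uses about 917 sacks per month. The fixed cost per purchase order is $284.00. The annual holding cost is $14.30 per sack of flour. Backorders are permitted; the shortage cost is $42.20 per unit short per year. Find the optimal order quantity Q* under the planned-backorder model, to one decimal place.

Q* ≈ 765.0 sacks

Annual demand D = 917 × 12 = 11,004.
With planned backorders, Q* = √(2DS/H) · √((H+B)/B).
√(2DS/H) = √(2 × 11,004 × 284 / 14.3) = 661.122.
√((H+B)/B) = √((14.3+42.2)/42.2) = 1.1571.
Q* ≈ 764.979.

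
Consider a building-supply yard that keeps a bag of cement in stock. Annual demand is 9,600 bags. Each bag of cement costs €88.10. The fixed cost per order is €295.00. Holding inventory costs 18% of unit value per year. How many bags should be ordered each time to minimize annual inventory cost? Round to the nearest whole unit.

Holding cost H = 0.18 × €88.10 = €15.8580 per unit per year.
EOQ = √(2DS / H) = √(2 × 9,600 × 295 / 15.858).
= √(5,664,000 / 15.858) = √357,169.8827 ≈ 597.637.

Q* ≈ 598 bags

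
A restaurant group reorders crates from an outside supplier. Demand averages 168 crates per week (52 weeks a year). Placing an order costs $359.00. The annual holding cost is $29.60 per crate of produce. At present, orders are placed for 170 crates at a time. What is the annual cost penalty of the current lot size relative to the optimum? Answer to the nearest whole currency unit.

Annual demand D = 168 × 52 = 8,736.
EOQ = √(2DS/H) = √(2 × 8,736 × 359 / 29.6) ≈ 460.33.
Cost at Q* = (D/Q*)S + (Q*/2)H = √(2DSH) ≈ $13,625.87.
Cost at Q = 170: (8,736/170)×359 + (170/2)×29.6 = $18,448.38 + $2,516.00 = $20,964.38.
Excess = $20,964.38 − $13,625.87 = $7,338.50.

Extra cost ≈ $7,339 per year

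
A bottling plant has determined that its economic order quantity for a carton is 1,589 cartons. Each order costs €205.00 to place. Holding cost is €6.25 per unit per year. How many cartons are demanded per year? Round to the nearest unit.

The basic EOQ model gives Q* = √(2DS/H); rearrange for the unknown.
From Q* = √(2DS/H): D = Q*²H / (2S) = 1,589² × 6.25 / (2 × 205) = 38489.649.

D ≈ 38,490 cartons per year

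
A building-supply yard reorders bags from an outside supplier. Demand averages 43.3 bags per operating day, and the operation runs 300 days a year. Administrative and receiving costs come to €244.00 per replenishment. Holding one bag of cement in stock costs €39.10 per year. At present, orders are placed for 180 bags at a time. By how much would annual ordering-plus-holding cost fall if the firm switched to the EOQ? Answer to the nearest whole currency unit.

Extra cost ≈ €5,384 per year

Annual demand D = 43.3 × 300 = 12,990.
EOQ = √(2DS/H) = √(2 × 12,990 × 244 / 39.1) ≈ 402.65.
Cost at Q* = (D/Q*)S + (Q*/2)H = √(2DSH) ≈ €15,743.56.
Cost at Q = 180: (12,990/180)×244 + (180/2)×39.1 = €17,608.67 + €3,519.00 = €21,127.67.
Excess = €21,127.67 − €15,743.56 = €5,384.11.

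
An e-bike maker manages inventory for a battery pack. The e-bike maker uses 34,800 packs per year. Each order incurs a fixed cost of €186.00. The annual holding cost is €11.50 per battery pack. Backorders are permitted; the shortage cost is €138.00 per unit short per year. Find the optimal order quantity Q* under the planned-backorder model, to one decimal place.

Q* ≈ 1,104.3 packs

With planned backorders, Q* = √(2DS/H) · √((H+B)/B).
√(2DS/H) = √(2 × 34,800 × 186 / 11.5) = 1060.992.
√((H+B)/B) = √((11.5+138)/138) = 1.0408.
Q* ≈ 1104.316.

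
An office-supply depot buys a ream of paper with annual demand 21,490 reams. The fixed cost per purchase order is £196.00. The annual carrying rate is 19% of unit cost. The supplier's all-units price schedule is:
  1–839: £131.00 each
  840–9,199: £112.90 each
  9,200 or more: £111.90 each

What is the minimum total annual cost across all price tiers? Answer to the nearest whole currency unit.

Holding cost per unit per year at price C is H = 0.19·C.
For each price level, check whether its EOQ is feasible; otherwise the best quantity at that price is the breakpoint.
EOQ at £131.00 = 581.8 (feasible in tier 1): TC = 21,490×£131.00 + (21,490/581.8)×196 + (581.8/2)×0.19×£131.00 = £2,829,670.17.
EOQ at £112.90 = 626.7 < 840, so use break Q=840: TC = 21,490×£112.90 + (21,490/840.0)×196 + (840.0/2)×0.19×£112.90 = £2,440,244.75.
EOQ at £111.90 = 629.5 < 9200, so use break Q=9200: TC = 21,490×£111.90 + (21,490/9200.0)×196 + (9200.0/2)×0.19×£111.90 = £2,502,989.43.
Lowest total cost among the candidates is at Q = 840.0.

TC* ≈ £2,440,245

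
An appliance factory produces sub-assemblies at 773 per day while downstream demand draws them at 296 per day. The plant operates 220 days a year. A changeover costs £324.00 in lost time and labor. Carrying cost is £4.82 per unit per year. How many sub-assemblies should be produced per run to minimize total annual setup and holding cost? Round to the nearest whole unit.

Q* ≈ 3,767 sub-assemblies

Annual demand D = 296 × 220 = 65,120.
Production build-up factor (1 − d/p) = 1 − 296/773 = 0.6171.
Q* = √(2DS / (H(1 − d/p))) = √(2 × 65,120 × 324 / (4.82 × 0.6171)).
= √(42,197,760 / 2.9743) ≈ 3766.619.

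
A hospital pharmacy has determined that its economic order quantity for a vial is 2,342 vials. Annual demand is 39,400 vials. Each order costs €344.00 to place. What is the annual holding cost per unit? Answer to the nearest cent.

H ≈ €4.94

Squaring Q* = √(2DS/H) gives Q*² = 2DS/H.
From Q* = √(2DS/H): H = 2DS / Q*² = 2 × 39,400 × 344 / 2,342² = 4.9421.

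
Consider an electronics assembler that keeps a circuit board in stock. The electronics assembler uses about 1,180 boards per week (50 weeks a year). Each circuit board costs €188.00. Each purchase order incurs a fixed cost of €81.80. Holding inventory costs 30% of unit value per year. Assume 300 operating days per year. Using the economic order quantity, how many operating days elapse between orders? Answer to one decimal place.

Annual demand D = 1,180 × 50 = 59,000.
Holding cost H = 0.30 × €188.00 = €56.4000 per unit per year.
Q* = √(2DS/H) = √(2 × 59,000 × 81.8 / 56.4) ≈ 413.69.
Cycle time = Q*/D × 300 = 413.69 / 59,000 × 300 ≈ 2.104 days.

T ≈ 2.1 days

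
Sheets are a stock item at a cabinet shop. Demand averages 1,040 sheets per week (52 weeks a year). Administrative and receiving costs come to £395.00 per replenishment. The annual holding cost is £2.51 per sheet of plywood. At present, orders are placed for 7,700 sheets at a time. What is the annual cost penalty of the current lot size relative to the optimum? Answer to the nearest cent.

Extra cost ≈ £2,082.29 per year

Annual demand D = 1,040 × 52 = 54,080.
EOQ = √(2DS/H) = √(2 × 54,080 × 395 / 2.51) ≈ 4125.68.
Cost at Q* = (D/Q*)S + (Q*/2)H = √(2DSH) ≈ £10,355.44.
Cost at Q = 7,700: (54,080/7,700)×395 + (7,700/2)×2.51 = £2,774.23 + £9,663.50 = £12,437.73.
Excess = £12,437.73 − £10,355.44 = £2,082.29.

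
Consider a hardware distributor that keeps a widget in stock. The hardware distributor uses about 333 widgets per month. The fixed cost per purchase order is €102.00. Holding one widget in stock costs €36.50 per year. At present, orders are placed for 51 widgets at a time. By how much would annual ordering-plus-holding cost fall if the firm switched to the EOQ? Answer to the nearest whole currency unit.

Annual demand D = 333 × 12 = 3,996.
EOQ = √(2DS/H) = √(2 × 3,996 × 102 / 36.5) ≈ 149.45.
Cost at Q* = (D/Q*)S + (Q*/2)H = √(2DSH) ≈ €5,454.74.
Cost at Q = 51: (3,996/51)×102 + (51/2)×36.5 = €7,992.00 + €930.75 = €8,922.75.
Excess = €8,922.75 − €5,454.74 = €3,468.01.

Extra cost ≈ €3,468 per year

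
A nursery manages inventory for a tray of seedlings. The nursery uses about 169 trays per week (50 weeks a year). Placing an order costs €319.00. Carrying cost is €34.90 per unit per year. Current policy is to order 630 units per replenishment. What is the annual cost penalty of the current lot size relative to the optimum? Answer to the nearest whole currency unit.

Annual demand D = 169 × 50 = 8,450.
EOQ = √(2DS/H) = √(2 × 8,450 × 319 / 34.9) ≈ 393.03.
Cost at Q* = (D/Q*)S + (Q*/2)H = √(2DSH) ≈ €13,716.76.
Cost at Q = 630: (8,450/630)×319 + (630/2)×34.9 = €4,278.65 + €10,993.50 = €15,272.15.
Excess = €15,272.15 − €13,716.76 = €1,555.39.

Extra cost ≈ €1,555 per year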